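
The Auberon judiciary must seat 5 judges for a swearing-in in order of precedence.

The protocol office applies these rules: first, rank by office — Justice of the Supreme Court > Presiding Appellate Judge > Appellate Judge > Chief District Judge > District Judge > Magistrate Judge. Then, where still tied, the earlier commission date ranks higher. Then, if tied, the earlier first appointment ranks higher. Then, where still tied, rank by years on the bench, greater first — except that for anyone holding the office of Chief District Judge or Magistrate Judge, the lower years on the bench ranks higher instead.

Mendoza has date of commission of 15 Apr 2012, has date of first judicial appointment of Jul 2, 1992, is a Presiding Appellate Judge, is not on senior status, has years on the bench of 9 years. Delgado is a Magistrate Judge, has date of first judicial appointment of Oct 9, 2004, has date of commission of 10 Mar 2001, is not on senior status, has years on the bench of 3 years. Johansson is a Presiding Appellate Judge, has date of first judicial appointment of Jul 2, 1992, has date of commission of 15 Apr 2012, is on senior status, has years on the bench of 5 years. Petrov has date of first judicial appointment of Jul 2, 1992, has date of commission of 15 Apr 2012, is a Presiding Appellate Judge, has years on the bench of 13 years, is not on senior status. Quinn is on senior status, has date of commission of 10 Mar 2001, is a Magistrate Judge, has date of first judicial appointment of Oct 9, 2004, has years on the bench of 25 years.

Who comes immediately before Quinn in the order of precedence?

Delgado

By office: Petrov, Mendoza and Johansson (Presiding Appellate Judge); then Delgado and Quinn (Magistrate Judge).
Petrov, Mendoza and Johansson all have date of commission 15 Apr 2012, so the next rule applies.
Petrov, Mendoza and Johansson all have date of first judicial appointment Jul 2, 1992, so the next rule applies.
Among Petrov, Mendoza and Johansson, by years on the bench (higher first): Petrov (13 years) before Mendoza (9 years) before Johansson (5 years).
Delgado and Quinn both have date of commission 10 Mar 2001, so the next rule applies.
Delgado and Quinn both have date of first judicial appointment Oct 9, 2004, so the next rule applies.
Among Delgado and Quinn, by years on the bench (lower first) (reversed rule for this group): Delgado (3 years) before Quinn (25 years).
Order: Petrov, Mendoza, Johansson, Delgado, Quinn.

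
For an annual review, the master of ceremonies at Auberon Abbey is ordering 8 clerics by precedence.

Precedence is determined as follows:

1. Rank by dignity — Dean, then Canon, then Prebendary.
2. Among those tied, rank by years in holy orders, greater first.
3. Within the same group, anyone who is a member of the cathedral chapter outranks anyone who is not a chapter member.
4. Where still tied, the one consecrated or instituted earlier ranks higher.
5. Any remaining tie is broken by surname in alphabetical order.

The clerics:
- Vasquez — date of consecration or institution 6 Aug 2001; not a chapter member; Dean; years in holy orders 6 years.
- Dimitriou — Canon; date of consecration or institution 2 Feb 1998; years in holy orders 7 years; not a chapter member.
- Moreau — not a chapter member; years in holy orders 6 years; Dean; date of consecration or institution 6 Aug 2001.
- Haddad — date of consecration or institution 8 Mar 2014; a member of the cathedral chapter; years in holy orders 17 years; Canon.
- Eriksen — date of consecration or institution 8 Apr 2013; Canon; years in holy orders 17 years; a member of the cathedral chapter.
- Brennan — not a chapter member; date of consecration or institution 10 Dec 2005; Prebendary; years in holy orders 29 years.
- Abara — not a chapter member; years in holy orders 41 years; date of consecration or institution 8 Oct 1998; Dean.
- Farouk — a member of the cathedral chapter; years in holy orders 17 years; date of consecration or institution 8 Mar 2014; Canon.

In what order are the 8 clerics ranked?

By dignity: Abara, Moreau and Vasquez (Dean); then Eriksen, Farouk, Haddad and Dimitriou (Canon); then Brennan (Prebendary).
Among Abara, Moreau and Vasquez, by years in holy orders (higher first): Abara (41 years) before Moreau and Vasquez (6 years).
Moreau and Vasquez are each not a chapter member, so the next rule applies.
Moreau and Vasquez both have date of consecration or institution 6 Aug 2001, so the next rule applies.
Among Moreau and Vasquez, alphabetically by surname: Moreau before Vasquez.
Among Eriksen, Farouk, Haddad and Dimitriou, by years in holy orders (higher first): Eriksen, Farouk and Haddad (17 years) before Dimitriou (7 years).
Eriksen, Farouk and Haddad are each a member of the cathedral chapter, so the next rule applies.
Among Eriksen, Farouk and Haddad, by date of consecration or institution (earlier first): Eriksen (8 Apr 2013) before Farouk and Haddad (8 Mar 2014).
Among Farouk and Haddad, alphabetically by surname: Farouk before Haddad.
Full order: Abara, Moreau, Vasquez, Eriksen, Farouk, Haddad, Dimitriou, Brennan.

Abara, Moreau, Vasquez, Eriksen, Farouk, Haddad, Dimitriou, Brennan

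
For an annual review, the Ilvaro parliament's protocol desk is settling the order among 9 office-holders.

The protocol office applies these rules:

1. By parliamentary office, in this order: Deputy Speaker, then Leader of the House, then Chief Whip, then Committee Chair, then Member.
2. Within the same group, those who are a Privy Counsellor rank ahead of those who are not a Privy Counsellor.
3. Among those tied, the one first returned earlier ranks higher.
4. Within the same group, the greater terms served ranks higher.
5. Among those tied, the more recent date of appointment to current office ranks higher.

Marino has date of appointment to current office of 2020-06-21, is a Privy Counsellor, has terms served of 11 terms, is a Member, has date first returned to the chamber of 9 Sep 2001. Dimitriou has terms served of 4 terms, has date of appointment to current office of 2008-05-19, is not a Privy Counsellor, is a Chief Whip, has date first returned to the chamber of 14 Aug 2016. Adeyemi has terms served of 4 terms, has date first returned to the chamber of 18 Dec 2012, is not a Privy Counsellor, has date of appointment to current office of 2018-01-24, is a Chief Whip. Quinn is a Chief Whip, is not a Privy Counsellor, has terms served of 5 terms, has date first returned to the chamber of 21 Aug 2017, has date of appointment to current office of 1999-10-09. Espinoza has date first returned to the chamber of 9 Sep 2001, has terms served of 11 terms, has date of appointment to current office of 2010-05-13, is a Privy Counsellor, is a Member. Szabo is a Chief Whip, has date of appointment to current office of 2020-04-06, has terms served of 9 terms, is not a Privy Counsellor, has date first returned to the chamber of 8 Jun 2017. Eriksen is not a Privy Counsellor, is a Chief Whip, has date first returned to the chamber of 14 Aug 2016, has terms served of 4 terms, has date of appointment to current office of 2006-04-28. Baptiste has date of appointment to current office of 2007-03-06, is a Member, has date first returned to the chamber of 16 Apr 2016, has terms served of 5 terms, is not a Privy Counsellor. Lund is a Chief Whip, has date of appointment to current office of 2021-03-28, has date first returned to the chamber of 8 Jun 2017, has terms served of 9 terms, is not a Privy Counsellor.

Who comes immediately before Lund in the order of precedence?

Eriksen

By parliamentary office: Adeyemi, Dimitriou, Eriksen, Lund, Szabo and Quinn (Chief Whip); then Marino, Espinoza and Baptiste (Member).
Adeyemi, Dimitriou, Eriksen, Lund, Szabo and Quinn are each not a Privy Counsellor, so the next rule applies.
Among Adeyemi, Dimitriou, Eriksen, Lund, Szabo and Quinn, by date first returned to the chamber (earlier first): Adeyemi (18 Dec 2012) before Dimitriou and Eriksen (14 Aug 2016) before Lund and Szabo (8 Jun 2017) before Quinn (21 Aug 2017).
Dimitriou and Eriksen both have terms served 4 terms, so the next rule applies.
Among Dimitriou and Eriksen, by date of appointment to current office (later first): Dimitriou (2008-05-19) before Eriksen (2006-04-28).
Lund and Szabo both have terms served 9 terms, so the next rule applies.
Among Lund and Szabo, by date of appointment to current office (later first): Lund (2021-03-28) before Szabo (2020-04-06).
Among Marino, Espinoza and Baptiste, a Privy Counsellor before not a Privy Counsellor: Marino and Espinoza (a Privy Counsellor) before Baptiste (not a Privy Counsellor).
Marino and Espinoza both have date first returned to the chamber 9 Sep 2001, so the next rule applies.
Marino and Espinoza both have terms served 11 terms, so the next rule applies.
Among Marino and Espinoza, by date of appointment to current office (later first): Marino (2020-06-21) before Espinoza (2010-05-13).
Order: Adeyemi, Dimitriou, Eriksen, Lund, Szabo, Quinn, Marino, Espinoza, Baptiste.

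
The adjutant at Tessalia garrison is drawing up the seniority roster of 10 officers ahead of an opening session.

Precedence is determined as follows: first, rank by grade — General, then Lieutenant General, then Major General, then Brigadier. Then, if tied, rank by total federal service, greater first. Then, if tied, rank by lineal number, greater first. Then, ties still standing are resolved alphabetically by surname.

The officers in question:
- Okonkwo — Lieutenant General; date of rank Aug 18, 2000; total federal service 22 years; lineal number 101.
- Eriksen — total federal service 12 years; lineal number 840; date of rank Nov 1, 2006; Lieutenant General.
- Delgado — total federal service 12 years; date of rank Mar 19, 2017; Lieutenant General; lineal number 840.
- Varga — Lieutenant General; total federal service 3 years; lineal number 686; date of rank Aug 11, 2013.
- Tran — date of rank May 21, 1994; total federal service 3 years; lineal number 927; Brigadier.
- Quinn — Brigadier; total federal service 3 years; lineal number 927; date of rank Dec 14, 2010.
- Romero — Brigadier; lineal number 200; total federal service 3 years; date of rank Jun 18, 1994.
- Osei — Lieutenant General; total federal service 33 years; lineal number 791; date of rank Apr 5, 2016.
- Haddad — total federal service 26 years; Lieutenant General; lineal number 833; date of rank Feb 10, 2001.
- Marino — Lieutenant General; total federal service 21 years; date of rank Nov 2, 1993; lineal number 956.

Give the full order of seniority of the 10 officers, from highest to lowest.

By grade: Osei, Haddad, Okonkwo, Marino, Delgado, Eriksen and Varga (Lieutenant General); then Quinn, Tran and Romero (Brigadier).
Among Osei, Haddad, Okonkwo, Marino, Delgado, Eriksen and Varga, by total federal service (higher first): Osei (33 years) before Haddad (26 years) before Okonkwo (22 years) before Marino (21 years) before Delgado and Eriksen (12 years) before Varga (3 years).
Delgado and Eriksen both have lineal number 840, so the next rule applies.
Among Delgado and Eriksen, alphabetically by surname: Delgado before Eriksen.
Quinn, Tran and Romero all have total federal service 3 years, so the next rule applies.
Among Quinn, Tran and Romero, by lineal number (higher first): Quinn and Tran (927) before Romero (200).
Among Quinn and Tran, alphabetically by surname: Quinn before Tran.
Full order: Osei, Haddad, Okonkwo, Marino, Delgado, Eriksen, Varga, Quinn, Tran, Romero.

Osei, Haddad, Okonkwo, Marino, Delgado, Eriksen, Varga, Quinn, Tran, Romero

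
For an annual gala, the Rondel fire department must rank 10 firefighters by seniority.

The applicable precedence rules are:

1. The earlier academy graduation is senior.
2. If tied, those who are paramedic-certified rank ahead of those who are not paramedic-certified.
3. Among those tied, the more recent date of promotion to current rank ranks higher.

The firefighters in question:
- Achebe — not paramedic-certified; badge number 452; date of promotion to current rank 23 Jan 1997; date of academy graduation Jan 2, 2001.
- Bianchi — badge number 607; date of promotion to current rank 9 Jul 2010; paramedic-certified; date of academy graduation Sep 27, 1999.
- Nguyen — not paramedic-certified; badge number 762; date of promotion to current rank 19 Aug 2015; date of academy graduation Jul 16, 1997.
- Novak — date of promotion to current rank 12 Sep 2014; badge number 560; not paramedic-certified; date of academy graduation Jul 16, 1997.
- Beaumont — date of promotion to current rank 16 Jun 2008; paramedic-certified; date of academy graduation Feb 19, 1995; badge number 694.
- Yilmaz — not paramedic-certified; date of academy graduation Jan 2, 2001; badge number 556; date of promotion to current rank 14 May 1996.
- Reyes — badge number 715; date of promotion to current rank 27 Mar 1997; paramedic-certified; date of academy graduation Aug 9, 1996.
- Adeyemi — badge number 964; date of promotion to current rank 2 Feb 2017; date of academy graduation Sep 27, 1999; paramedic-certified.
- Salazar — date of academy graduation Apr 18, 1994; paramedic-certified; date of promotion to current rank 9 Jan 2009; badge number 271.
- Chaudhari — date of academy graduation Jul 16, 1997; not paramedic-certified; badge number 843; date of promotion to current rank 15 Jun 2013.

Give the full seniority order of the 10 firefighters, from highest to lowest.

By date of academy graduation (earlier first): Salazar (Apr 18, 1994); then Beaumont (Feb 19, 1995); then Reyes (Aug 9, 1996); then Nguyen, Novak and Chaudhari (each Jul 16, 1997); then Adeyemi and Bianchi (both Sep 27, 1999); then Achebe and Yilmaz (both Jan 2, 2001).
Nguyen, Novak and Chaudhari are each not paramedic-certified, so the next rule applies.
Among Nguyen, Novak and Chaudhari, by date of promotion to current rank (later first): Nguyen (19 Aug 2015) before Novak (12 Sep 2014) before Chaudhari (15 Jun 2013).
Adeyemi and Bianchi are each paramedic-certified, so the next rule applies.
Among Adeyemi and Bianchi, by date of promotion to current rank (later first): Adeyemi (2 Feb 2017) before Bianchi (9 Jul 2010).
Achebe and Yilmaz are each not paramedic-certified, so the next rule applies.
Among Achebe and Yilmaz, by date of promotion to current rank (later first): Achebe (23 Jan 1997) before Yilmaz (14 May 1996).
Full order: Salazar, Beaumont, Reyes, Nguyen, Novak, Chaudhari, Adeyemi, Bianchi, Achebe, Yilmaz.

Salazar, Beaumont, Reyes, Nguyen, Novak, Chaudhari, Adeyemi, Bianchi, Achebe, Yilmaz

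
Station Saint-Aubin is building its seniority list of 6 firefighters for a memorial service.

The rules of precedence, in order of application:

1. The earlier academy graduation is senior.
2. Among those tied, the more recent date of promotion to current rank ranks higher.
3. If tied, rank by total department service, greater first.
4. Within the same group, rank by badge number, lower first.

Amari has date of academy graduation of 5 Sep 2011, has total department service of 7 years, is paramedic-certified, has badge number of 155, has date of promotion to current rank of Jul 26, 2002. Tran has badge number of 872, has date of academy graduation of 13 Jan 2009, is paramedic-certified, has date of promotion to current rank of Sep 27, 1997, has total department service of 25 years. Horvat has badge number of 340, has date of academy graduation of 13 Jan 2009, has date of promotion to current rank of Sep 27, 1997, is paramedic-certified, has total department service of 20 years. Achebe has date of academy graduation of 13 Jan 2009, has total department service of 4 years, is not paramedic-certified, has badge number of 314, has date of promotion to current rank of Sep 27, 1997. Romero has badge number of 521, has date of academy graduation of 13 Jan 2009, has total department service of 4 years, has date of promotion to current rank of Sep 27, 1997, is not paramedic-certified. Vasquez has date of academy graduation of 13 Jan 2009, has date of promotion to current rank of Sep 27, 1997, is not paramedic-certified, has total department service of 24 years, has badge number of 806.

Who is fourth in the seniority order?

By date of academy graduation (earlier first): Tran, Vasquez, Horvat, Achebe and Romero (each 13 Jan 2009); then Amari (5 Sep 2011).
Tran, Vasquez, Horvat, Achebe and Romero all have date of promotion to current rank Sep 27, 1997, so the next rule applies.
Among Tran, Vasquez, Horvat, Achebe and Romero, by total department service (higher first): Tran (25 years) before Vasquez (24 years) before Horvat (20 years) before Achebe and Romero (4 years).
Among Achebe and Romero, by badge number (lower first): Achebe (314) before Romero (521).
Order: Tran, Vasquez, Horvat, Achebe, Romero, Amari.

Achebe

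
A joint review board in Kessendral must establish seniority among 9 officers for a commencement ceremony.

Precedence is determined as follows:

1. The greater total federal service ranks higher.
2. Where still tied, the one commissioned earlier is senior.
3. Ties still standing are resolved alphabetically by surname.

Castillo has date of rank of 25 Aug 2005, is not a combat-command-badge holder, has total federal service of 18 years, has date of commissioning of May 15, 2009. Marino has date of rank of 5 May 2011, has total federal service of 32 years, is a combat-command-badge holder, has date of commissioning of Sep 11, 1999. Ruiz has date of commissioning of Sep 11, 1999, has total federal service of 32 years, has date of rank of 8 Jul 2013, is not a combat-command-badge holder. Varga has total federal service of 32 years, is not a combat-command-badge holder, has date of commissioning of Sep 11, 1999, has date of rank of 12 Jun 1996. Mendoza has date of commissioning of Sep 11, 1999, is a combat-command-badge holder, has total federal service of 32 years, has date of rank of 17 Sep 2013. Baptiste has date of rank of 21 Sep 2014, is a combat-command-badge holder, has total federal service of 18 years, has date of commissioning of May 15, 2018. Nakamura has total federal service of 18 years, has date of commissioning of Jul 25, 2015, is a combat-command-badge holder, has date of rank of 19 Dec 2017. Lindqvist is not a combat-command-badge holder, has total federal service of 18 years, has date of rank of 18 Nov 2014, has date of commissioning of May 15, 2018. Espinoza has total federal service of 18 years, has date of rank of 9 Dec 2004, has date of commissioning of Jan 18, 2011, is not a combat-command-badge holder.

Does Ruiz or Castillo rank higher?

By total federal service (higher first): Marino, Mendoza, Ruiz and Varga (each 32 years); then Castillo, Espinoza, Nakamura, Baptiste and Lindqvist (each 18 years).
Marino, Mendoza, Ruiz and Varga all have date of commissioning Sep 11, 1999, so the next rule applies.
Among Marino, Mendoza, Ruiz and Varga, alphabetically by surname: Marino before Mendoza before Ruiz before Varga.
Among Castillo, Espinoza, Nakamura, Baptiste and Lindqvist, by date of commissioning (earlier first): Castillo (May 15, 2009) before Espinoza (Jan 18, 2011) before Nakamura (Jul 25, 2015) before Baptiste and Lindqvist (May 15, 2018).
Among Baptiste and Lindqvist, alphabetically by surname: Baptiste before Lindqvist.
So Ruiz takes precedence.

Ruiz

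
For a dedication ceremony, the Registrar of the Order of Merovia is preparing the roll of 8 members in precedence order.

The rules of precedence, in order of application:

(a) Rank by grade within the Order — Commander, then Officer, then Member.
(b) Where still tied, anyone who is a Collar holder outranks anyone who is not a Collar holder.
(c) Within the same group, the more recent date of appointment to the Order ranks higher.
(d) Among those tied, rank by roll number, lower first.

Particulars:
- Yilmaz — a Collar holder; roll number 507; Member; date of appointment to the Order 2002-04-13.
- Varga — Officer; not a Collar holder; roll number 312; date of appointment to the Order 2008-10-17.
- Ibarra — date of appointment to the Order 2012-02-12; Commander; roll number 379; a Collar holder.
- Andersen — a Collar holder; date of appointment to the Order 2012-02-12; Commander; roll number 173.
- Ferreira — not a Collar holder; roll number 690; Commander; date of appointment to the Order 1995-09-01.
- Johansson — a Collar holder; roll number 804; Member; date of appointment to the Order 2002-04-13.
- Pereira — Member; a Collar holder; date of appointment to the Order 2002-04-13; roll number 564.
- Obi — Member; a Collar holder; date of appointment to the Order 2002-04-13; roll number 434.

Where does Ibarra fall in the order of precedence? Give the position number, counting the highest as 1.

By grade within the Order: Andersen, Ibarra and Ferreira (Commander); then Varga (Officer); then Obi, Yilmaz, Pereira and Johansson (Member).
Among Andersen, Ibarra and Ferreira, a Collar holder before not a Collar holder: Andersen and Ibarra (a Collar holder) before Ferreira (not a Collar holder).
Andersen and Ibarra both have date of appointment to the Order 2012-02-12, so the next rule applies.
Among Andersen and Ibarra, by roll number (lower first): Andersen (173) before Ibarra (379).
Obi, Yilmaz, Pereira and Johansson are each a Collar holder, so the next rule applies.
Obi, Yilmaz, Pereira and Johansson all have date of appointment to the Order 2002-04-13, so the next rule applies.
Among Obi, Yilmaz, Pereira and Johansson, by roll number (lower first): Obi (434) before Yilmaz (507) before Pereira (564) before Johansson (804).
Order: Andersen, Ibarra, Ferreira, Varga, Obi, Yilmaz, Pereira, Johansson. So position 2.

2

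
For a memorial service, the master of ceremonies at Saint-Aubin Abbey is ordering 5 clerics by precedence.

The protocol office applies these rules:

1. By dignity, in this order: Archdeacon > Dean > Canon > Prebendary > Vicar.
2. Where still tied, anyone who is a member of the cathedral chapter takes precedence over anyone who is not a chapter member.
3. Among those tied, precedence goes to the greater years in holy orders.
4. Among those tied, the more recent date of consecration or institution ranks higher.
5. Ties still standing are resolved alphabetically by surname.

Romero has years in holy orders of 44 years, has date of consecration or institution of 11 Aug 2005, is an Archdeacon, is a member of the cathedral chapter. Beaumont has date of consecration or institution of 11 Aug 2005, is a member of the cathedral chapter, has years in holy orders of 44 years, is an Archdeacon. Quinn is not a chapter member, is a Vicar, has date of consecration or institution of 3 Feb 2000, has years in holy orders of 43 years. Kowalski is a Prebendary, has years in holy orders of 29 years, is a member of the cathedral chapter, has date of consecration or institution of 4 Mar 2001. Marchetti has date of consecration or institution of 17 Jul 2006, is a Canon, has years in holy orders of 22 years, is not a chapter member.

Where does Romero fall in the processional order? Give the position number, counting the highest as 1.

By dignity: Beaumont and Romero (Archdeacon); then Marchetti (Canon); then Kowalski (Prebendary); then Quinn (Vicar).
Beaumont and Romero are each a member of the cathedral chapter, so the next rule applies.
Beaumont and Romero both have years in holy orders 44 years, so the next rule applies.
Beaumont and Romero both have date of consecration or institution 11 Aug 2005, so the next rule applies.
Among Beaumont and Romero, alphabetically by surname: Beaumont before Romero.
Order: Beaumont, Romero, Marchetti, Kowalski, Quinn. So position 2.

2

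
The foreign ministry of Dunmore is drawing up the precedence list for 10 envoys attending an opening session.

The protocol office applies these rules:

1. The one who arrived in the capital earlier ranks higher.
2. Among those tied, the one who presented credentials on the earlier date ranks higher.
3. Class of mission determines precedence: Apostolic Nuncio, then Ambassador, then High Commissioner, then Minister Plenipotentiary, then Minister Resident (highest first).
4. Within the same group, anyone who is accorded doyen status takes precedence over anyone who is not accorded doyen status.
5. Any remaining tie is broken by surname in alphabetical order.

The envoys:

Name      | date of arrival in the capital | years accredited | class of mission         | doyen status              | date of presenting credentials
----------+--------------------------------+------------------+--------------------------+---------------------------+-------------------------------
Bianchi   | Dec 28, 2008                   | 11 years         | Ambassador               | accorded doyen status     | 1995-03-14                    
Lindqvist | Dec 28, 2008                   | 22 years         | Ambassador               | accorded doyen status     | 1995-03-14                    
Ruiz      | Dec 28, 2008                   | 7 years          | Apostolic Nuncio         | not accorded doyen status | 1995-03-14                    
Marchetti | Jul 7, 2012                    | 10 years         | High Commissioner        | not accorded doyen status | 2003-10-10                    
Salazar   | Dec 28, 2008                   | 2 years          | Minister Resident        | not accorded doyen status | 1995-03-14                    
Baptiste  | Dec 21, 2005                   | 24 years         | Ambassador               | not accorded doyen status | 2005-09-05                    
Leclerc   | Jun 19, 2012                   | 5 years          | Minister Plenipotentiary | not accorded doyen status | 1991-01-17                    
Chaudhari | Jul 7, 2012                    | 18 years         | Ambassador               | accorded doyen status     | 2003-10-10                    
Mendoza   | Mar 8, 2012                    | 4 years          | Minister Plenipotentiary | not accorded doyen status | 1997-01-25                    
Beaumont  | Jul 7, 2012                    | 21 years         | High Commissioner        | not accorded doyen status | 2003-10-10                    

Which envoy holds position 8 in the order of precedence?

By date of arrival in the capital (earlier first): Baptiste (Dec 21, 2005); then Ruiz, Bianchi, Lindqvist and Salazar (each Dec 28, 2008); then Mendoza (Mar 8, 2012); then Leclerc (Jun 19, 2012); then Chaudhari, Beaumont and Marchetti (each Jul 7, 2012).
Ruiz, Bianchi, Lindqvist and Salazar all have date of presenting credentials 1995-03-14, so the next rule applies.
Among Ruiz, Bianchi, Lindqvist and Salazar, by class of mission: Ruiz (Apostolic Nuncio) before Bianchi and Lindqvist (Ambassador) before Salazar (Minister Resident).
Bianchi and Lindqvist are each accorded doyen status, so the next rule applies.
Among Bianchi and Lindqvist, alphabetically by surname: Bianchi before Lindqvist.
Chaudhari, Beaumont and Marchetti all have date of presenting credentials 2003-10-10, so the next rule applies.
Among Chaudhari, Beaumont and Marchetti, by class of mission: Chaudhari (Ambassador) before Beaumont and Marchetti (High Commissioner).
Beaumont and Marchetti are each not accorded doyen status, so the next rule applies.
Among Beaumont and Marchetti, alphabetically by surname: Beaumont before Marchetti.
Order: Baptiste, Ruiz, Bianchi, Lindqvist, Salazar, Mendoza, Leclerc, Chaudhari, Beaumont, Marchetti.

Chaudhari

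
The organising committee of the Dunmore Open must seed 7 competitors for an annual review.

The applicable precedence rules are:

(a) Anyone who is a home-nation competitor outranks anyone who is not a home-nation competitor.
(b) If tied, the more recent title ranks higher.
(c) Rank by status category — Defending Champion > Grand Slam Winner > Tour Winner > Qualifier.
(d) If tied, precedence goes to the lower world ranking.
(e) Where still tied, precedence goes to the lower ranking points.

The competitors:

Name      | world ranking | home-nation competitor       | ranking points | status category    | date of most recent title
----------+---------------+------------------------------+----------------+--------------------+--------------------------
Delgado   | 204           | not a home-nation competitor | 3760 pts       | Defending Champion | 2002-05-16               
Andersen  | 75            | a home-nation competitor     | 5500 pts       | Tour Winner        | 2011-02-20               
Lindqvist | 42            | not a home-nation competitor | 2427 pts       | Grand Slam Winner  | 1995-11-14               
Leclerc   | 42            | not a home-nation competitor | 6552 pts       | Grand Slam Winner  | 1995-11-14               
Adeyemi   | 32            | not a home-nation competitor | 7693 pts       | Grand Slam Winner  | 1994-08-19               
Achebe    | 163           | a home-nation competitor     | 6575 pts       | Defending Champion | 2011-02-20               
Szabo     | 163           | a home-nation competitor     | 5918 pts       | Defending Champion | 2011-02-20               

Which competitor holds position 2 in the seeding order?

Achebe

By the first rule: Szabo, Achebe and Andersen (each a home-nation competitor); then Delgado, Lindqvist, Leclerc and Adeyemi (each not a home-nation competitor).
Szabo, Achebe and Andersen all have date of most recent title 2011-02-20, so the next rule applies.
Among Szabo, Achebe and Andersen, by status category: Szabo and Achebe (Defending Champion) before Andersen (Tour Winner).
Szabo and Achebe both have world ranking 163, so the next rule applies.
Among Szabo and Achebe, by ranking points (lower first): Szabo (5918 pts) before Achebe (6575 pts).
Among Delgado, Lindqvist, Leclerc and Adeyemi, by date of most recent title (later first): Delgado (2002-05-16) before Lindqvist and Leclerc (1995-11-14) before Adeyemi (1994-08-19).
Lindqvist and Leclerc are each Grand Slam Winner, so the next rule applies.
Lindqvist and Leclerc both have world ranking 42, so the next rule applies.
Among Lindqvist and Leclerc, by ranking points (lower first): Lindqvist (2427 pts) before Leclerc (6552 pts).
Order: Szabo, Achebe, Andersen, Delgado, Lindqvist, Leclerc, Adeyemi.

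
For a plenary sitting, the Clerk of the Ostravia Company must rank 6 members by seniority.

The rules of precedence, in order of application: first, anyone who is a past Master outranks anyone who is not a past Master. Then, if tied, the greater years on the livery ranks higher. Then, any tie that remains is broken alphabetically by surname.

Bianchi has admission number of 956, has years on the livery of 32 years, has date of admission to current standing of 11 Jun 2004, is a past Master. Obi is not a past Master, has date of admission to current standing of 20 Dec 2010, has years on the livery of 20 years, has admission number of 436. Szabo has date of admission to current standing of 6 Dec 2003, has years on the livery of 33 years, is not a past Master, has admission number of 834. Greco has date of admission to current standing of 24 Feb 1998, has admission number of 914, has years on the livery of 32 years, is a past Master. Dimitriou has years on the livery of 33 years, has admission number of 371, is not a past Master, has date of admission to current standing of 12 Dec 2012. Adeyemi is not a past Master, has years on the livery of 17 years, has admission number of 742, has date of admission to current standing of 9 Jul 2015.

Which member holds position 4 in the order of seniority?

Szabo

By the first rule: Bianchi and Greco (both a past Master); then Dimitriou, Szabo, Obi and Adeyemi (each not a past Master).
Bianchi and Greco both have years on the livery 32 years, so the next rule applies.
Among Bianchi and Greco, alphabetically by surname: Bianchi before Greco.
Among Dimitriou, Szabo, Obi and Adeyemi, by years on the livery (higher first): Dimitriou and Szabo (33 years) before Obi (20 years) before Adeyemi (17 years).
Among Dimitriou and Szabo, alphabetically by surname: Dimitriou before Szabo.
Order: Bianchi, Greco, Dimitriou, Szabo, Obi, Adeyemi.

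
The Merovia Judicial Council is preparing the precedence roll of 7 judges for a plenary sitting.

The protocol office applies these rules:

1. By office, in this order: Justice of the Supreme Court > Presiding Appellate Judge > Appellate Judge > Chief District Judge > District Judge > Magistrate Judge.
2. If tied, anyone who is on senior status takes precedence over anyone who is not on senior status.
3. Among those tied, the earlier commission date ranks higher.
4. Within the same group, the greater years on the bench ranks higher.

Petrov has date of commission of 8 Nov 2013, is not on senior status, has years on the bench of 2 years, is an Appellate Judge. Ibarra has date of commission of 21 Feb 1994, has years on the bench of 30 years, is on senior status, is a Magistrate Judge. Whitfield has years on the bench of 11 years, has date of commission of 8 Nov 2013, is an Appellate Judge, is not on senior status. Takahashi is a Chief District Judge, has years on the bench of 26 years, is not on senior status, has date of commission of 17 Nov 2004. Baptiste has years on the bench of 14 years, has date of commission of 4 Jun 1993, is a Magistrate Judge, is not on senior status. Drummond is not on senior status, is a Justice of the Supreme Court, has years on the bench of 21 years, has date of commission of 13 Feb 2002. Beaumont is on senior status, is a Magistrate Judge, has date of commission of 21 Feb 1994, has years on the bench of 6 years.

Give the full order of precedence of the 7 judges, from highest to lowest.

Drummond, Whitfield, Petrov, Takahashi, Ibarra, Beaumont, Baptiste

By office: Drummond (Justice of the Supreme Court); then Whitfield and Petrov (Appellate Judge); then Takahashi (Chief District Judge); then Ibarra, Beaumont and Baptiste (Magistrate Judge).
Whitfield and Petrov are each not on senior status, so the next rule applies.
Whitfield and Petrov both have date of commission 8 Nov 2013, so the next rule applies.
Among Whitfield and Petrov, by years on the bench (higher first): Whitfield (11 years) before Petrov (2 years).
Among Ibarra, Beaumont and Baptiste, on senior status before not on senior status: Ibarra and Beaumont (on senior status) before Baptiste (not on senior status).
Ibarra and Beaumont both have date of commission 21 Feb 1994, so the next rule applies.
Among Ibarra and Beaumont, by years on the bench (higher first): Ibarra (30 years) before Beaumont (6 years).
Full order: Drummond, Whitfield, Petrov, Takahashi, Ibarra, Beaumont, Baptiste.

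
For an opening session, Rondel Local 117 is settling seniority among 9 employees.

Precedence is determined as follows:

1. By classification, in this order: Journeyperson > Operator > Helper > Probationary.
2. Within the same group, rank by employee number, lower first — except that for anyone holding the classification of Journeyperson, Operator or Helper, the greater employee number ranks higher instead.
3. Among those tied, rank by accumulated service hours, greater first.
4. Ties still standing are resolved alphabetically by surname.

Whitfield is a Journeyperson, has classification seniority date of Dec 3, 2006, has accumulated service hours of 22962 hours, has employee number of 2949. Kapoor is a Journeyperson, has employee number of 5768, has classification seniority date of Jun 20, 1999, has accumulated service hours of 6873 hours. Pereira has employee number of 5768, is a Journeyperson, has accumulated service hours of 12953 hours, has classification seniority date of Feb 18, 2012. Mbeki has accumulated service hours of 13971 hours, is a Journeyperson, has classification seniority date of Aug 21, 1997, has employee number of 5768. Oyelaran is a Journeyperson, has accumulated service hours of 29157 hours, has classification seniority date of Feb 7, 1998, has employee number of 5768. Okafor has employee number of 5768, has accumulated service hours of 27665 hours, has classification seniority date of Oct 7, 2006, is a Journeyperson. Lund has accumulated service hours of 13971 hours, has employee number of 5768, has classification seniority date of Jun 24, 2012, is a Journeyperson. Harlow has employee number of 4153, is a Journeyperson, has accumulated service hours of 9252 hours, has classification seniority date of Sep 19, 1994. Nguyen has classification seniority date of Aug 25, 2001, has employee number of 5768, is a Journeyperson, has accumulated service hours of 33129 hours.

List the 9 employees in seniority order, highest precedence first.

By classification: Nguyen, Oyelaran, Okafor, Lund, Mbeki, Pereira, Kapoor, Harlow and Whitfield (Journeyperson).
Among Nguyen, Oyelaran, Okafor, Lund, Mbeki, Pereira, Kapoor, Harlow and Whitfield, by employee number (higher first) (reversed rule for this group): Nguyen, Oyelaran, Okafor, Lund, Mbeki, Pereira and Kapoor (5768) before Harlow (4153) before Whitfield (2949).
Among Nguyen, Oyelaran, Okafor, Lund, Mbeki, Pereira and Kapoor, by accumulated service hours (higher first): Nguyen (33129 hours) before Oyelaran (29157 hours) before Okafor (27665 hours) before Lund and Mbeki (13971 hours) before Pereira (12953 hours) before Kapoor (6873 hours).
Among Lund and Mbeki, alphabetically by surname: Lund before Mbeki.
Full order: Nguyen, Oyelaran, Okafor, Lund, Mbeki, Pereira, Kapoor, Harlow, Whitfield.

Nguyen, Oyelaran, Okafor, Lund, Mbeki, Pereira, Kapoor, Harlow, Whitfield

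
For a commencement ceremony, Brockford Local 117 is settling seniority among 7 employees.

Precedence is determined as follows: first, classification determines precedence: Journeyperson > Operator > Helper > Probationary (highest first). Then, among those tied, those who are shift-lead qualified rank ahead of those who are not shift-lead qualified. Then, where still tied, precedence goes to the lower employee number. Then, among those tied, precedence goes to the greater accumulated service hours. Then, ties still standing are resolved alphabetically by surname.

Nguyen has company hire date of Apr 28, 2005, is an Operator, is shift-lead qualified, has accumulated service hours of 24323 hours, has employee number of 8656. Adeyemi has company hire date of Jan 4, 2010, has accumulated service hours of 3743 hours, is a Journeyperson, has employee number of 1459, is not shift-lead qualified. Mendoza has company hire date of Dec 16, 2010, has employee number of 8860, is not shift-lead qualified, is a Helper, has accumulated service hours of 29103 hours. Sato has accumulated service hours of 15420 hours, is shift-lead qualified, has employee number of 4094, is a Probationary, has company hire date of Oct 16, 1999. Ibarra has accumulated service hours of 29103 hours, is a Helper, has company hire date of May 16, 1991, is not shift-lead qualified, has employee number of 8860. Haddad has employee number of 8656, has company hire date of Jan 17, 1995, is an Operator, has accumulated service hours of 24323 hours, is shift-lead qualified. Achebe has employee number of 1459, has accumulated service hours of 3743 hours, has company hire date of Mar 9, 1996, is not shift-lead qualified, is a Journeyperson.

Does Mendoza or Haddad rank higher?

Haddad

By classification: Achebe and Adeyemi (Journeyperson); then Haddad and Nguyen (Operator); then Ibarra and Mendoza (Helper); then Sato (Probationary).
Achebe and Adeyemi are each not shift-lead qualified, so the next rule applies.
Achebe and Adeyemi both have employee number 1459, so the next rule applies.
Achebe and Adeyemi both have accumulated service hours 3743 hours, so the next rule applies.
Among Achebe and Adeyemi, alphabetically by surname: Achebe before Adeyemi.
Haddad and Nguyen are each shift-lead qualified, so the next rule applies.
Haddad and Nguyen both have employee number 8656, so the next rule applies.
Haddad and Nguyen both have accumulated service hours 24323 hours, so the next rule applies.
Among Haddad and Nguyen, alphabetically by surname: Haddad before Nguyen.
Ibarra and Mendoza are each not shift-lead qualified, so the next rule applies.
Ibarra and Mendoza both have employee number 8860, so the next rule applies.
Ibarra and Mendoza both have accumulated service hours 29103 hours, so the next rule applies.
Among Ibarra and Mendoza, alphabetically by surname: Ibarra before Mendoza.
So Haddad takes precedence.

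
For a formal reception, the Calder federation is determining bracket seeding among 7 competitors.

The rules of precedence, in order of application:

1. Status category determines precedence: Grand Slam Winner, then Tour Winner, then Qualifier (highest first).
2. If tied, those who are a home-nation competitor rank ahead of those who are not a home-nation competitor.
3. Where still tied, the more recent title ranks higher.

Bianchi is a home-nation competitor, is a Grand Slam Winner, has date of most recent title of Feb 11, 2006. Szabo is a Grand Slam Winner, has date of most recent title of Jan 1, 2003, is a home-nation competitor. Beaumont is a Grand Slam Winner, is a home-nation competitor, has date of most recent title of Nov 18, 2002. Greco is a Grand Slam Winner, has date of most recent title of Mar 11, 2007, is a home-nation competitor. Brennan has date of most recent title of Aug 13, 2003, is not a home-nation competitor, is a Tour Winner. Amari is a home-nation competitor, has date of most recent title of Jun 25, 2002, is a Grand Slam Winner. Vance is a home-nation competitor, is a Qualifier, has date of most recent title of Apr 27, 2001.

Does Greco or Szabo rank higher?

By status category: Greco, Bianchi, Szabo, Beaumont and Amari (Grand Slam Winner); then Brennan (Tour Winner); then Vance (Qualifier).
Greco, Bianchi, Szabo, Beaumont and Amari are each a home-nation competitor, so the next rule applies.
Among Greco, Bianchi, Szabo, Beaumont and Amari, by date of most recent title (later first): Greco (Mar 11, 2007) before Bianchi (Feb 11, 2006) before Szabo (Jan 1, 2003) before Beaumont (Nov 18, 2002) before Amari (Jun 25, 2002).
So Greco takes precedence.

Greco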